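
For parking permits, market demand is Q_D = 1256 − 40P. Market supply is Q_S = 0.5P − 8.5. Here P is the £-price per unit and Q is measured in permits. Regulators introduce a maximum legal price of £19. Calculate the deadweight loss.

£37.81

In inverse form: demand P = 31.4 − 0.025Q, supply P = 17 + 2Q.
Competitive equilibrium: 31.4 − 0.025Q = 17 + 2Q → Q* = 7.1111, P* = 31.2222.
At the ceiling P = 19, quantity supplied = (19 − 17)/2 = 1.
Willingness to pay at Q' = 1: 31.4 − 0.025·1 = 31.375.
ΔQ = 7.1111 − 1 = 6.1111; wedge = 31.375 − 19 = 12.375.
The triangle = ½ × 6.1111 × 12.375 = £37.81.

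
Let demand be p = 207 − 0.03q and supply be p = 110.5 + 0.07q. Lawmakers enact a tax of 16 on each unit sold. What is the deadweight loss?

1280

Competitive equilibrium: 207 − 0.03q = 110.5 + 0.07q → q* = 965, p* = 178.05.
With the tax, the buyer price exceeds the seller price by 16: (207 − 0.03q) − (110.5 + 0.07q) = 16 → q' = 805.
Δq = 965 − 805 = 160; the wedge equals the tax, 16.
The triangle = ½ × 160 × 16 = 1280.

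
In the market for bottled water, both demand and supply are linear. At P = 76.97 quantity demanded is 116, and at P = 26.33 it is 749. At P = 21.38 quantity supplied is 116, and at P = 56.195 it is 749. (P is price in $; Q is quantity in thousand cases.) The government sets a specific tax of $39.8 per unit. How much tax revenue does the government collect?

Demand slope = (26.33 − 76.97)/(749 − 116) = −0.08, so P = 86.25 − 0.08Q.
Supply slope = (56.195 − 21.38)/(749 − 116) = 0.055, so P = 15 + 0.055Q.
Competitive equilibrium: 86.25 − 0.08Q = 15 + 0.055Q → Q* = 527.7778, P* = 44.0278.
With the tax, the buyer price exceeds the seller price by 39.8: (86.25 − 0.08Q) − (15 + 0.055Q) = 39.8 → Q' = 232.963.
Tax revenue = 39.8 × 232.963 = $9271.93 thousand.

$9271.93 thousand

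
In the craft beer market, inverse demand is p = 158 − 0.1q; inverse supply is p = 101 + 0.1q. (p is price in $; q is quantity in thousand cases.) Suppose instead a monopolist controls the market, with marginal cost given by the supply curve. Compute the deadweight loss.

Competitive equilibrium: 158 − 0.1q = 101 + 0.1q → q* = 285, p* = 129.5.
Marginal revenue: MR = 158 − 0.2q. Set MR = MC: 158 − 0.2q = 101 + 0.1q → q_m = 190.
Price p_m = 158 − 0.1·190 = 139; MC(q_m) = 101 + 0.1·190 = 120.
Competitive q* = 285, so Δq = 95; wedge = 139 − 120 = 19.
The triangle = ½ × 95 × 19 = $902.50 thousand.

$902.50 thousand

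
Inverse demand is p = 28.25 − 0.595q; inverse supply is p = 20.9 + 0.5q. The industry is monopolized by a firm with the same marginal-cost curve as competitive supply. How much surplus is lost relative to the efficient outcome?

3.06

Competitive equilibrium: 28.25 − 0.595q = 20.9 + 0.5q → q* = 6.7123, p* = 24.2562.
Marginal revenue: MR = 28.25 − 1.19q. Set MR = MC: 28.25 − 1.19q = 20.9 + 0.5q → q_m = 4.3491.
Price p_m = 28.25 − 0.595·4.3491 = 25.6623; MC(q_m) = 20.9 + 0.5·4.3491 = 23.0746.
Competitive q* = 6.7123, so Δq = 2.3632; wedge = 25.6623 − 23.0746 = 2.5877.
Welfare loss = ½ × 2.3632 × 2.5877 = 3.06.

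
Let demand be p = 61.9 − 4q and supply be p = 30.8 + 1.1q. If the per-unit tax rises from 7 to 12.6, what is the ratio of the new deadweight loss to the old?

Competitive equilibrium: 61.9 − 4q = 30.8 + 1.1q → q* = 6.098, p* = 37.5078.
For a per-unit tax t: Δq = t/5.1, so DWL = ½·t·(t/5.1) = t²/10.2.
At t = 7: DWL = 4.804. At t = 12.6: DWL = 15.565.
Ratio = (12.6/7)² = 3.24.

3.24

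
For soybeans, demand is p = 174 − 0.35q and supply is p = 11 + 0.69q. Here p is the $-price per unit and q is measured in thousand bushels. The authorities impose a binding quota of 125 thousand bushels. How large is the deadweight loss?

$523.56 thousand

Competitive equilibrium: 174 − 0.35q = 11 + 0.69q → q* = 156.7308, p* = 119.1442.
At q = 125: demand price = 174 − 0.35·125 = 130.25; supply price = 11 + 0.69·125 = 97.25.
Δq = 156.7308 − 125 = 31.7308; wedge = 130.25 − 97.25 = 33.
DWL = ½ × 31.7308 × 33 = $523.56 thousand.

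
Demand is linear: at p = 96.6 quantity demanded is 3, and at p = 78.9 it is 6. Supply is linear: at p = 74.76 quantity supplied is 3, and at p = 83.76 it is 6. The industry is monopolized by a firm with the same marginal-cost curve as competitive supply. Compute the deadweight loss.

Demand slope = (78.9 − 96.6)/(6 − 3) = −5.9, so p = 114.3 − 5.9q.
Supply slope = (83.76 − 74.76)/(6 − 3) = 3, so p = 65.76 + 3q.
Competitive equilibrium: 114.3 − 5.9q = 65.76 + 3q → q* = 5.4539, p* = 82.1218.
Marginal revenue: MR = 114.3 − 11.8q. Set MR = MC: 114.3 − 11.8q = 65.76 + 3q → q_m = 3.2797.
Price p_m = 114.3 − 5.9·3.2797 = 94.9498; MC(q_m) = 65.76 + 3·3.2797 = 75.5991.
Competitive q* = 5.4539, so Δq = 2.1742; wedge = 94.9498 − 75.5991 = 19.3507.
Deadweight loss = ½ × 2.1742 × 19.3507 = 21.04.

21.04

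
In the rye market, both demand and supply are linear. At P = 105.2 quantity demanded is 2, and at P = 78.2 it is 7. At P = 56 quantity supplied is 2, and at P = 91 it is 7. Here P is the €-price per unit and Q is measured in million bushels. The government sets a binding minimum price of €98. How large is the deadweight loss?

€43.03 million

Demand slope = (78.2 − 105.2)/(7 − 2) = −5.4, so P = 116 − 5.4Q.
Supply slope = (91 − 56)/(7 − 2) = 7, so P = 42 + 7Q.
Competitive equilibrium: 116 − 5.4Q = 42 + 7Q → Q* = 5.9677, P* = 83.7742.
At the floor P = 98, quantity demanded = (116 − 98)/5.4 = 3.3333.
Sellers' marginal cost at Q' = 3.3333: 42 + 7·3.3333 = 65.3331.
ΔQ = 5.9677 − 3.3333 = 2.6344; wedge = 98 − 65.3331 = 32.6669.
DWL = ½ × 2.6344 × 32.6669 = €43.03 million.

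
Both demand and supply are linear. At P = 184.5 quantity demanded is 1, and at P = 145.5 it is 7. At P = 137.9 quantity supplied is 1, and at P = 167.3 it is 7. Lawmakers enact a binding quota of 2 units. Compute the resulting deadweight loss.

Demand slope = (145.5 − 184.5)/(7 − 1) = −6.5, so P = 191 − 6.5Q.
Supply slope = (167.3 − 137.9)/(7 − 1) = 4.9, so P = 133 + 4.9Q.
Competitive equilibrium: 191 − 6.5Q = 133 + 4.9Q → Q* = 5.0877, P* = 157.9298.
At Q = 2: demand price = 191 − 6.5·2 = 178; supply price = 133 + 4.9·2 = 142.8.
ΔQ = 5.0877 − 2 = 3.0877; wedge = 178 − 142.8 = 35.2.
DWL = ½ × 3.0877 × 35.2 = 54.34.

54.34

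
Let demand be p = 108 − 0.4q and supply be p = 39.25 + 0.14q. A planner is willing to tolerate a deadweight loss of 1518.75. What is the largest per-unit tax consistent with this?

Competitive equilibrium: 108 − 0.4q = 39.25 + 0.14q → q* = 127.3148, p* = 57.0741.
A tax t gives Δq = t/0.54 and wedge t, so DWL = t²/1.08.
t²/1.08 = 1518.75 → t² = 1640.25 → t = 40.5.

40.5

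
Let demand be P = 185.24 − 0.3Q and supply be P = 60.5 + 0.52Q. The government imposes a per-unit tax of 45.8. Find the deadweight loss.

Competitive equilibrium: 185.24 − 0.3Q = 60.5 + 0.52Q → Q* = 152.122, P* = 139.6034.
With the tax, the buyer price exceeds the seller price by 45.8: (185.24 − 0.3Q) − (60.5 + 0.52Q) = 45.8 → Q' = 96.2683.
ΔQ = 152.122 − 96.2683 = 55.8537; the wedge equals the tax, 45.8.
The triangle = ½ × 55.8537 × 45.8 = 1279.05.

1279.05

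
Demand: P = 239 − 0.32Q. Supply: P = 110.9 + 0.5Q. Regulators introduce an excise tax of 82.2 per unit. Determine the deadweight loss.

4120.02

Competitive equilibrium: 239 − 0.32Q = 110.9 + 0.5Q → Q* = 156.2195, P* = 189.0098.
With the tax, the buyer price exceeds the seller price by 82.2: (239 − 0.32Q) − (110.9 + 0.5Q) = 82.2 → Q' = 55.9756.
ΔQ = 156.2195 − 55.9756 = 100.2439; the wedge equals the tax, 82.2.
Deadweight loss = ½ × 100.2439 × 82.2 = 4120.02.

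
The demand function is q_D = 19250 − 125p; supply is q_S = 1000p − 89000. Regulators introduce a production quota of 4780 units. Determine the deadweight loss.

In inverse form: demand p = 154 − 0.008q, supply p = 89 + 0.001q.
Competitive equilibrium: 154 − 0.008q = 89 + 0.001q → q* = 7222.2222, p* = 96.2222.
At q = 4780: demand price = 154 − 0.008·4780 = 115.76; supply price = 89 + 0.001·4780 = 93.78.
Δq = 7222.2222 − 4780 = 2442.2222; wedge = 115.76 − 93.78 = 21.98.
DWL = ½ × 2442.2222 × 21.98 = 26840.02.

26840.02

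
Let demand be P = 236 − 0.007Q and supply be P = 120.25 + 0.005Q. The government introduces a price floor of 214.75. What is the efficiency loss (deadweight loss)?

262162.04

Competitive equilibrium: 236 − 0.007Q = 120.25 + 0.005Q → Q* = 9645.833333, P* = 168.479167.
At the floor P = 214.75, quantity demanded = (236 − 214.75)/0.007 = 3035.714286.
Sellers' marginal cost at Q' = 3035.714286: 120.25 + 0.005·3035.714286 = 135.428571.
ΔQ = 9645.833333 − 3035.714286 = 6610.119047; wedge = 214.75 − 135.428571 = 79.321429.
The triangle = ½ × 6610.119047 × 79.321429 = 262162.04.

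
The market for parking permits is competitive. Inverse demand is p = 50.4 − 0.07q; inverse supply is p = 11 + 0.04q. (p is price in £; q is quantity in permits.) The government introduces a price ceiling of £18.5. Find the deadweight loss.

Competitive equilibrium: 50.4 − 0.07q = 11 + 0.04q → q* = 358.1818, p* = 25.3273.
At the ceiling p = 18.5, quantity supplied = (18.5 − 11)/0.04 = 187.5.
Willingness to pay at q' = 187.5: 50.4 − 0.07·187.5 = 37.275.
Δq = 358.1818 − 187.5 = 170.6818; wedge = 37.275 − 18.5 = 18.775.
DWL = ½ × 170.6818 × 18.775 = £1602.28.

£1602.28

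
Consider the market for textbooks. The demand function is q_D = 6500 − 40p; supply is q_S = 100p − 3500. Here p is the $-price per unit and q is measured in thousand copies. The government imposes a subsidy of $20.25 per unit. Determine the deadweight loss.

$5858.04 thousand

In inverse form: demand p = 162.5 − 0.025q, supply p = 35 + 0.01q.
Competitive equilibrium: 162.5 − 0.025q = 35 + 0.01q → q* = 3642.8571, p* = 71.4286.
The subsidy lowers effective supply by 20.25: p = 14.75 + 0.01q.
New quantity: 162.5 − 0.025q = 14.75 + 0.01q → q' = 4221.4286.
Overproduction Δq = 4221.4286 − 3642.8571 = 578.5715; wedge = subsidy = 20.25.
Deadweight loss = ½ × 578.5715 × 20.25 = $5858.04 thousand.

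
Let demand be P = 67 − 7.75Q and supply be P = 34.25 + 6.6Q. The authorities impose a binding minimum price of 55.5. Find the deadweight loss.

4.57

Competitive equilibrium: 67 − 7.75Q = 34.25 + 6.6Q → Q* = 2.2822, P* = 49.3127.
At the floor P = 55.5, quantity demanded = (67 − 55.5)/7.75 = 1.4839.
Sellers' marginal cost at Q' = 1.4839: 34.25 + 6.6·1.4839 = 44.0437.
ΔQ = 2.2822 − 1.4839 = 0.7983; wedge = 55.5 − 44.0437 = 11.4563.
Deadweight loss = ½ × 0.7983 × 11.4563 = 4.57.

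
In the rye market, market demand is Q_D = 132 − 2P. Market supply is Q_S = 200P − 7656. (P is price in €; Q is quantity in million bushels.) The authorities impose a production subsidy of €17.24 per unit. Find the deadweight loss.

€294.27 million

In inverse form: demand P = 66 − 0.5Q, supply P = 38.28 + 0.005Q.
Competitive equilibrium: 66 − 0.5Q = 38.28 + 0.005Q → Q* = 54.8911, P* = 38.5545.
The subsidy lowers effective supply by 17.24: P = 21.04 + 0.005Q.
New quantity: 66 − 0.5Q = 21.04 + 0.005Q → Q' = 89.0297.
Overproduction ΔQ = 89.0297 − 54.8911 = 34.1386; wedge = subsidy = 17.24.
Deadweight loss = ½ × 34.1386 × 17.24 = €294.27 million.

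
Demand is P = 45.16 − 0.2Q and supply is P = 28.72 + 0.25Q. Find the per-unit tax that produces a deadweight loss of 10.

Competitive equilibrium: 45.16 − 0.2Q = 28.72 + 0.25Q → Q* = 36.5333, P* = 37.8533.
A tax t gives ΔQ = t/0.45 and wedge t, so DWL = t²/0.9.
t²/0.9 = 10 → t² = 9 → t = 3.

3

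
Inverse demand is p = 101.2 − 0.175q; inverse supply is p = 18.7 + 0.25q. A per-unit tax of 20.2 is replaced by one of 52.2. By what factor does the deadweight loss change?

Competitive equilibrium: 101.2 − 0.175q = 18.7 + 0.25q → q* = 194.1176, p* = 67.2294.
For a per-unit tax t: Δq = t/0.425, so DWL = ½·t·(t/0.425) = t²/0.85.
At t = 20.2: DWL = 480.047. At t = 52.2: DWL = 3205.694.
Ratio = (52.2/20.2)² = 6.678.

6.678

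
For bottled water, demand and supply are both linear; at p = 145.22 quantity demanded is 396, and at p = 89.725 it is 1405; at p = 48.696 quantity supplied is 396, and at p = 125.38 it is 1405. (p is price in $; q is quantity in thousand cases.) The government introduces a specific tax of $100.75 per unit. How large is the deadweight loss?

Demand slope = (89.725 − 145.22)/(1405 − 396) = −0.055, so p = 167 − 0.055q.
Supply slope = (125.38 − 48.696)/(1405 − 396) = 0.076, so p = 18.6 + 0.076q.
Competitive equilibrium: 167 − 0.055q = 18.6 + 0.076q → q* = 1132.8244, p* = 104.6947.
With the tax, the buyer price exceeds the seller price by 100.75: (167 − 0.055q) − (18.6 + 0.076q) = 100.75 → q' = 363.7405.
Δq = 1132.8244 − 363.7405 = 769.0839; the wedge equals the tax, 100.75.
DWL = ½ × 769.0839 × 100.75 = $38742.60 thousand.

$38742.60 thousand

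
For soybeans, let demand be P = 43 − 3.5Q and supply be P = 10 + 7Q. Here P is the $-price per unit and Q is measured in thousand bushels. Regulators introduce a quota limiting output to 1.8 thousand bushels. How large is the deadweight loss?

$9.47 thousand

Competitive equilibrium: 43 − 3.5Q = 10 + 7Q → Q* = 3.1429, P* = 32.
At Q = 1.8: demand price = 43 − 3.5·1.8 = 36.7; supply price = 10 + 7·1.8 = 22.6.
ΔQ = 3.1429 − 1.8 = 1.3429; wedge = 36.7 − 22.6 = 14.1.
DWL = ½ × 1.3429 × 14.1 = $9.47 thousand.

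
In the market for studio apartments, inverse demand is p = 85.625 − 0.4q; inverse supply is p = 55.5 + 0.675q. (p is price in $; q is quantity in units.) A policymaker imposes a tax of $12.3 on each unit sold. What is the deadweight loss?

Competitive equilibrium: 85.625 − 0.4q = 55.5 + 0.675q → q* = 28.0233, p* = 74.4157.
With the tax, the buyer price exceeds the seller price by 12.3: (85.625 − 0.4q) − (55.5 + 0.675q) = 12.3 → q' = 16.5814.
Δq = 28.0233 − 16.5814 = 11.4419; the wedge equals the tax, 12.3.
Deadweight loss = ½ × 11.4419 × 12.3 = $70.37.

$70.37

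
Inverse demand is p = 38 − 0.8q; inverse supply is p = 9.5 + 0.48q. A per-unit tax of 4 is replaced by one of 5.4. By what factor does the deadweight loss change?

1.8225

Competitive equilibrium: 38 − 0.8q = 9.5 + 0.48q → q* = 22.2656, p* = 20.1875.
For a per-unit tax t: Δq = t/1.28, so DWL = ½·t·(t/1.28) = t²/2.56.
At t = 4: DWL = 6.25. At t = 5.4: DWL = 11.391.
Ratio = (5.4/4)² = 1.8225.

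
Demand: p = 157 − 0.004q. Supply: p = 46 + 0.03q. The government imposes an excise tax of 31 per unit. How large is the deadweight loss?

14132.35

Competitive equilibrium: 157 − 0.004q = 46 + 0.03q → q* = 3264.7059, p* = 143.9412.
With the tax, the buyer price exceeds the seller price by 31: (157 − 0.004q) − (46 + 0.03q) = 31 → q' = 2352.9412.
Δq = 3264.7059 − 2352.9412 = 911.7647; the wedge equals the tax, 31.
The triangle = ½ × 911.7647 × 31 = 14132.35.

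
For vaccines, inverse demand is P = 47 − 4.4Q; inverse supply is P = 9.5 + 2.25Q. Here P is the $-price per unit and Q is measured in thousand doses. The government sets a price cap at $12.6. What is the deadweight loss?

$60.38 thousand

Competitive equilibrium: 47 − 4.4Q = 9.5 + 2.25Q → Q* = 5.6391, P* = 22.188.
At the ceiling P = 12.6, quantity supplied = (12.6 − 9.5)/2.25 = 1.3778.
Willingness to pay at Q' = 1.3778: 47 − 4.4·1.3778 = 40.9377.
ΔQ = 5.6391 − 1.3778 = 4.2613; wedge = 40.9377 − 12.6 = 28.3377.
DWL = ½ × 4.2613 × 28.3377 = $60.38 thousand.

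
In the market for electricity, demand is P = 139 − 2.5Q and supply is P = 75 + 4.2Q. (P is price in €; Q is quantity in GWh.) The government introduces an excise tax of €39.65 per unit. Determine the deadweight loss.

Competitive equilibrium: 139 − 2.5Q = 75 + 4.2Q → Q* = 9.5522, P* = 115.1194.
With the tax, the buyer price exceeds the seller price by 39.65: (139 − 2.5Q) − (75 + 4.2Q) = 39.65 → Q' = 3.6343.
ΔQ = 9.5522 − 3.6343 = 5.9179; the wedge equals the tax, 39.65.
DWL = ½ × 5.9179 × 39.65 = €117.32.

€117.32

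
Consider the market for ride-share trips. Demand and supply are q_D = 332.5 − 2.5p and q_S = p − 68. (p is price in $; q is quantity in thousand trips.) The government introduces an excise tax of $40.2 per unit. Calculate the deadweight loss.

$577.16 thousand

In inverse form: demand p = 133 − 0.4q, supply p = 68 + q.
Competitive equilibrium: 133 − 0.4q = 68 + q → q* = 46.4286, p* = 114.4286.
With the tax, the buyer price exceeds the seller price by 40.2: (133 − 0.4q) − (68 + q) = 40.2 → q' = 17.7143.
Δq = 46.4286 − 17.7143 = 28.7143; the wedge equals the tax, 40.2.
Deadweight loss = ½ × 28.7143 × 40.2 = $577.16 thousand.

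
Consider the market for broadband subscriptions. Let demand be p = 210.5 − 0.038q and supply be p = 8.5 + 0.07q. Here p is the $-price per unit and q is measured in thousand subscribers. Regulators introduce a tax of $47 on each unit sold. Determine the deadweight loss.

Competitive equilibrium: 210.5 − 0.038q = 8.5 + 0.07q → q* = 1870.3704, p* = 139.4259.
With the tax, the buyer price exceeds the seller price by 47: (210.5 − 0.038q) − (8.5 + 0.07q) = 47 → q' = 1435.1852.
Δq = 1870.3704 − 1435.1852 = 435.1852; the wedge equals the tax, 47.
DWL = ½ × 435.1852 × 47 = $10226.85 thousand.

$10226.85 thousand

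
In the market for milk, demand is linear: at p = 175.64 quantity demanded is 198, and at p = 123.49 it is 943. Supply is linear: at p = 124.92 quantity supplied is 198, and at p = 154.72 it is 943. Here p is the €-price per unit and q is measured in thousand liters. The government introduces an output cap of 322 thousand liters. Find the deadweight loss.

Demand slope = (123.49 − 175.64)/(943 − 198) = −0.07, so p = 189.5 − 0.07q.
Supply slope = (154.72 − 124.92)/(943 − 198) = 0.04, so p = 117 + 0.04q.
Competitive equilibrium: 189.5 − 0.07q = 117 + 0.04q → q* = 659.0909, p* = 143.3636.
At q = 322: demand price = 189.5 − 0.07·322 = 166.96; supply price = 117 + 0.04·322 = 129.88.
Δq = 659.0909 − 322 = 337.0909; wedge = 166.96 − 129.88 = 37.08.
DWL = ½ × 337.0909 × 37.08 = €6249.67 thousand.

€6249.67 thousand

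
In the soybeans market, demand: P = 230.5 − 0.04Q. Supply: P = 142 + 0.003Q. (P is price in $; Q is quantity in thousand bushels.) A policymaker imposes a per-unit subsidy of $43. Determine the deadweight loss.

Competitive equilibrium: 230.5 − 0.04Q = 142 + 0.003Q → Q* = 2058.1395, P* = 148.1744.
The subsidy lowers effective supply by 43: P = 99 + 0.003Q.
New quantity: 230.5 − 0.04Q = 99 + 0.003Q → Q' = 3058.1395.
Overproduction ΔQ = 3058.1395 − 2058.1395 = 1000; wedge = subsidy = 43.
Welfare loss = ½ × 1000 × 43 = $21500 thousand.

$21500 thousand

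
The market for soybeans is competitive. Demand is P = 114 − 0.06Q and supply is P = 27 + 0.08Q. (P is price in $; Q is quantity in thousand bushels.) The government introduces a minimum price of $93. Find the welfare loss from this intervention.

Competitive equilibrium: 114 − 0.06Q = 27 + 0.08Q → Q* = 621.4286, P* = 76.7143.
At the floor P = 93, quantity demanded = (114 − 93)/0.06 = 350.
Sellers' marginal cost at Q' = 350: 27 + 0.08·350 = 55.
ΔQ = 621.4286 − 350 = 271.4286; wedge = 93 − 55 = 38.
Deadweight loss = ½ × 271.4286 × 38 = $5157.14 thousand.

$5157.14 thousand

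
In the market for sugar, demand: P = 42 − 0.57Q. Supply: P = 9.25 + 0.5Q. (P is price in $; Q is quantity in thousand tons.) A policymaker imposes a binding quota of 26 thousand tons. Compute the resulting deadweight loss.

$11.36 thousand

Competitive equilibrium: 42 − 0.57Q = 9.25 + 0.5Q → Q* = 30.6075, P* = 24.5537.
At Q = 26: demand price = 42 − 0.57·26 = 27.18; supply price = 9.25 + 0.5·26 = 22.25.
ΔQ = 30.6075 − 26 = 4.6075; wedge = 27.18 − 22.25 = 4.93.
Deadweight loss = ½ × 4.6075 × 4.93 = $11.36 thousand.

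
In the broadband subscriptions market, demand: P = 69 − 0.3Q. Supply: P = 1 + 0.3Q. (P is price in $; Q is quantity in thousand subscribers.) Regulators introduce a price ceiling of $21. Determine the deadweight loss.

$653.33 thousand

Competitive equilibrium: 69 − 0.3Q = 1 + 0.3Q → Q* = 113.3333, P* = 35.
At the ceiling P = 21, quantity supplied = (21 − 1)/0.3 = 66.6667.
Willingness to pay at Q' = 66.6667: 69 − 0.3·66.6667 = 49.
ΔQ = 113.3333 − 66.6667 = 46.6666; wedge = 49 − 21 = 28.
DWL = ½ × 46.6666 × 28 = $653.33 thousand.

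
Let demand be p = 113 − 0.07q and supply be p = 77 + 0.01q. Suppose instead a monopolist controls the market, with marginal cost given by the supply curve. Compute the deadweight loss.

Competitive equilibrium: 113 − 0.07q = 77 + 0.01q → q* = 450, p* = 81.5.
Marginal revenue: MR = 113 − 0.14q. Set MR = MC: 113 − 0.14q = 77 + 0.01q → q_m = 240.
Price p_m = 113 − 0.07·240 = 96.2; MC(q_m) = 77 + 0.01·240 = 79.4.
Competitive q* = 450, so Δq = 210; wedge = 96.2 − 79.4 = 16.8.
The triangle = ½ × 210 × 16.8 = 1764.

1764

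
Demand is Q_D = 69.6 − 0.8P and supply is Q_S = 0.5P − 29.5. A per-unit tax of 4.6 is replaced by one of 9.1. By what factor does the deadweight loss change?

3.914

In inverse form: demand P = 87 − 1.25Q, supply P = 59 + 2Q.
Competitive equilibrium: 87 − 1.25Q = 59 + 2Q → Q* = 8.6154, P* = 76.2308.
For a per-unit tax t: ΔQ = t/3.25, so DWL = ½·t·(t/3.25) = t²/6.5.
At t = 4.6: DWL = 3.255. At t = 9.1: DWL = 12.74.
Ratio = (9.1/4.6)² = 3.914.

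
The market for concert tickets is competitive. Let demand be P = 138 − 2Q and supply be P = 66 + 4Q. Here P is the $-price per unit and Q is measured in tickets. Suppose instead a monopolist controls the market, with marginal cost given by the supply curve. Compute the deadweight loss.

Competitive equilibrium: 138 − 2Q = 66 + 4Q → Q* = 12, P* = 114.
Marginal revenue: MR = 138 − 4Q. Set MR = MC: 138 − 4Q = 66 + 4Q → Q_m = 9.
Price P_m = 138 − 2·9 = 120; MC(Q_m) = 66 + 4·9 = 102.
Competitive Q* = 12, so ΔQ = 3; wedge = 120 − 102 = 18.
Welfare loss = ½ × 3 × 18 = $27.

$27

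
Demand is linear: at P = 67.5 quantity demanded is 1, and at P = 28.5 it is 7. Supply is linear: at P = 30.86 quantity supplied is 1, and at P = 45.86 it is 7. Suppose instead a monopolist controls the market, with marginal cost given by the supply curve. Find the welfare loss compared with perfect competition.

20.35

Demand slope = (28.5 − 67.5)/(7 − 1) = −6.5, so P = 74 − 6.5Q.
Supply slope = (45.86 − 30.86)/(7 − 1) = 2.5, so P = 28.36 + 2.5Q.
Competitive equilibrium: 74 − 6.5Q = 28.36 + 2.5Q → Q* = 5.0711, P* = 41.0378.
Marginal revenue: MR = 74 − 13Q. Set MR = MC: 74 − 13Q = 28.36 + 2.5Q → Q_m = 2.9445.
Price P_m = 74 − 6.5·2.9445 = 54.8608; MC(Q_m) = 28.36 + 2.5·2.9445 = 35.7213.
Competitive Q* = 5.0711, so ΔQ = 2.1266; wedge = 54.8608 − 35.7213 = 19.1395.
DWL = ½ × 2.1266 × 19.1395 = 20.35.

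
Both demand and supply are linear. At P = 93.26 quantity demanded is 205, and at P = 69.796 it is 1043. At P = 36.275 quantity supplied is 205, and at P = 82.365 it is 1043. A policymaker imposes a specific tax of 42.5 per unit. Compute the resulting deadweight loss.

Demand slope = (69.796 − 93.26)/(1043 − 205) = −0.028, so P = 99 − 0.028Q.
Supply slope = (82.365 − 36.275)/(1043 − 205) = 0.055, so P = 25 + 0.055Q.
Competitive equilibrium: 99 − 0.028Q = 25 + 0.055Q → Q* = 891.5663, P* = 74.0361.
With the tax, the buyer price exceeds the seller price by 42.5: (99 − 0.028Q) − (25 + 0.055Q) = 42.5 → Q' = 379.5181.
ΔQ = 891.5663 − 379.5181 = 512.0482; the wedge equals the tax, 42.5.
Deadweight loss = ½ × 512.0482 × 42.5 = 10881.02.

10881.02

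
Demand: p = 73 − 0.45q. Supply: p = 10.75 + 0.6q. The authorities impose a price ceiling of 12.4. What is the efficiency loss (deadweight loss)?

Competitive equilibrium: 73 − 0.45q = 10.75 + 0.6q → q* = 59.2857, p* = 46.3214.
At the ceiling p = 12.4, quantity supplied = (12.4 − 10.75)/0.6 = 2.75.
Willingness to pay at q' = 2.75: 73 − 0.45·2.75 = 71.7625.
Δq = 59.2857 − 2.75 = 56.5357; wedge = 71.7625 − 12.4 = 59.3625.
Deadweight loss = ½ × 56.5357 × 59.3625 = 1678.05.

1678.05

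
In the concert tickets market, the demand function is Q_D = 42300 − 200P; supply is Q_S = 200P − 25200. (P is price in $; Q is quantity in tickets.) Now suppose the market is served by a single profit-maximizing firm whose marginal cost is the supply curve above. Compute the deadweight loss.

In inverse form: demand P = 211.5 − 0.005Q, supply P = 126 + 0.005Q.
Competitive equilibrium: 211.5 − 0.005Q = 126 + 0.005Q → Q* = 8550, P* = 168.75.
Marginal revenue: MR = 211.5 − 0.01Q. Set MR = MC: 211.5 − 0.01Q = 126 + 0.005Q → Q_m = 5700.
Price P_m = 211.5 − 0.005·5700 = 183; MC(Q_m) = 126 + 0.005·5700 = 154.5.
Competitive Q* = 8550, so ΔQ = 2850; wedge = 183 − 154.5 = 28.5.
The triangle = ½ × 2850 × 28.5 = $40612.50.

$40612.50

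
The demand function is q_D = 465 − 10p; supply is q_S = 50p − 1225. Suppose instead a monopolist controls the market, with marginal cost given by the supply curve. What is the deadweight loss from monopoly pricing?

416.67

In inverse form: demand p = 46.5 − 0.1q, supply p = 24.5 + 0.02q.
Competitive equilibrium: 46.5 − 0.1q = 24.5 + 0.02q → q* = 183.3333, p* = 28.1667.
Marginal revenue: MR = 46.5 − 0.2q. Set MR = MC: 46.5 − 0.2q = 24.5 + 0.02q → q_m = 100.
Price p_m = 46.5 − 0.1·100 = 36.5; MC(q_m) = 24.5 + 0.02·100 = 26.5.
Competitive q* = 183.3333, so Δq = 83.3333; wedge = 36.5 − 26.5 = 10.
Deadweight loss = ½ × 83.3333 × 10 = 416.67.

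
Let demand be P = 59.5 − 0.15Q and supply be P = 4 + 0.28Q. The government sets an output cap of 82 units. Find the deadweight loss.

476.35

Competitive equilibrium: 59.5 − 0.15Q = 4 + 0.28Q → Q* = 129.0698, P* = 40.1395.
At Q = 82: demand price = 59.5 − 0.15·82 = 47.2; supply price = 4 + 0.28·82 = 26.96.
ΔQ = 129.0698 − 82 = 47.0698; wedge = 47.2 − 26.96 = 20.24.
The triangle = ½ × 47.0698 × 20.24 = 476.35.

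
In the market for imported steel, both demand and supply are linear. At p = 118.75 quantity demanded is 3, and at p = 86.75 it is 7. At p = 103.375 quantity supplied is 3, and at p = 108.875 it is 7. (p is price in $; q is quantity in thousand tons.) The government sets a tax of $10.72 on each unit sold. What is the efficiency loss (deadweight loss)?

Demand slope = (86.75 − 118.75)/(7 − 3) = −8, so p = 142.75 − 8q.
Supply slope = (108.875 − 103.375)/(7 − 3) = 1.375, so p = 99.25 + 1.375q.
Competitive equilibrium: 142.75 − 8q = 99.25 + 1.375q → q* = 4.64, p* = 105.63.
With the tax, the buyer price exceeds the seller price by 10.72: (142.75 − 8q) − (99.25 + 1.375q) = 10.72 → q' = 3.4965.
Δq = 4.64 − 3.4965 = 1.1435; the wedge equals the tax, 10.72.
Deadweight loss = ½ × 1.1435 × 10.72 = $6.13 thousand.

$6.13 thousand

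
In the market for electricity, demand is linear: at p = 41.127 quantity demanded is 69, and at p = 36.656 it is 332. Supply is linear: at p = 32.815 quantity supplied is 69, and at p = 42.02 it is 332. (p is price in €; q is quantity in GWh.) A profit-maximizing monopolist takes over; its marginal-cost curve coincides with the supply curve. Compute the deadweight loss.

€82.65

Demand slope = (36.656 − 41.127)/(332 − 69) = −0.017, so p = 42.3 − 0.017q.
Supply slope = (42.02 − 32.815)/(332 − 69) = 0.035, so p = 30.4 + 0.035q.
Competitive equilibrium: 42.3 − 0.017q = 30.4 + 0.035q → q* = 228.8462, p* = 38.4096.
Marginal revenue: MR = 42.3 − 0.034q. Set MR = MC: 42.3 − 0.034q = 30.4 + 0.035q → q_m = 172.4638.
Price p_m = 42.3 − 0.017·172.4638 = 39.3681; MC(q_m) = 30.4 + 0.035·172.4638 = 36.4362.
Competitive q* = 228.8462, so Δq = 56.3824; wedge = 39.3681 − 36.4362 = 2.9319.
DWL = ½ × 56.3824 × 2.9319 = €82.65.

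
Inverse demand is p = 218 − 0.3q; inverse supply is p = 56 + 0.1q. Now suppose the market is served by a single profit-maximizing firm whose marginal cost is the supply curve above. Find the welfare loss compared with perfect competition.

Competitive equilibrium: 218 − 0.3q = 56 + 0.1q → q* = 405, p* = 96.5.
Marginal revenue: MR = 218 − 0.6q. Set MR = MC: 218 − 0.6q = 56 + 0.1q → q_m = 231.42857.
Price p_m = 218 − 0.3·231.42857 = 148.57143; MC(q_m) = 56 + 0.1·231.42857 = 79.14286.
Competitive q* = 405, so Δq = 173.57143; wedge = 148.57143 − 79.14286 = 69.42857.
The triangle = ½ × 173.57143 × 69.42857 = 6025.41.

6025.41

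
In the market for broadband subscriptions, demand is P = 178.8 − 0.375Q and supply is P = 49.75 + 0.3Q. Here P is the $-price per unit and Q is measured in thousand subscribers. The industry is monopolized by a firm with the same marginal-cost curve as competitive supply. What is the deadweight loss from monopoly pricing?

Competitive equilibrium: 178.8 − 0.375Q = 49.75 + 0.3Q → Q* = 191.1852, P* = 107.1056.
Marginal revenue: MR = 178.8 − 0.75Q. Set MR = MC: 178.8 − 0.75Q = 49.75 + 0.3Q → Q_m = 122.9048.
Price P_m = 178.8 − 0.375·122.9048 = 132.7107; MC(Q_m) = 49.75 + 0.3·122.9048 = 86.6214.
Competitive Q* = 191.1852, so ΔQ = 68.2804; wedge = 132.7107 − 86.6214 = 46.0893.
The triangle = ½ × 68.2804 × 46.0893 = $1573.50 thousand.

$1573.50 thousand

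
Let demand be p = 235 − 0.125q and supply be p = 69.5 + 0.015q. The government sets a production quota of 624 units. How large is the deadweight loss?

Competitive equilibrium: 235 − 0.125q = 69.5 + 0.015q → q* = 1182.1429, p* = 87.2321.
At q = 624: demand price = 235 − 0.125·624 = 157; supply price = 69.5 + 0.015·624 = 78.86.
Δq = 1182.1429 − 624 = 558.1429; wedge = 157 − 78.86 = 78.14.
Welfare loss = ½ × 558.1429 × 78.14 = 21806.64.

21806.64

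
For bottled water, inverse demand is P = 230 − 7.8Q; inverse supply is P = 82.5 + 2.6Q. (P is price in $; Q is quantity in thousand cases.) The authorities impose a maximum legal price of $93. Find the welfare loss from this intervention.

$535.11 thousand

Competitive equilibrium: 230 − 7.8Q = 82.5 + 2.6Q → Q* = 14.1827, P* = 119.375.
At the ceiling P = 93, quantity supplied = (93 − 82.5)/2.6 = 4.0385.
Willingness to pay at Q' = 4.0385: 230 − 7.8·4.0385 = 198.4997.
ΔQ = 14.1827 − 4.0385 = 10.1442; wedge = 198.4997 − 93 = 105.4997.
DWL = ½ × 10.1442 × 105.4997 = $535.11 thousand.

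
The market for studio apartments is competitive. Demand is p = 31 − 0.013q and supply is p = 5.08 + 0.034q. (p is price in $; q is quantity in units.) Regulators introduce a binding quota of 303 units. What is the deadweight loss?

$1451.05

Competitive equilibrium: 31 − 0.013q = 5.08 + 0.034q → q* = 551.4894, p* = 23.8306.
At q = 303: demand price = 31 − 0.013·303 = 27.061; supply price = 5.08 + 0.034·303 = 15.382.
Δq = 551.4894 − 303 = 248.4894; wedge = 27.061 − 15.382 = 11.679.
Welfare loss = ½ × 248.4894 × 11.679 = $1451.05.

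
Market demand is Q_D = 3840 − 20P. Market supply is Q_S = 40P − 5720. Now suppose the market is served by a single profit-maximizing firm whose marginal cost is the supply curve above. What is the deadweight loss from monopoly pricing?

In inverse form: demand P = 192 − 0.05Q, supply P = 143 + 0.025Q.
Competitive equilibrium: 192 − 0.05Q = 143 + 0.025Q → Q* = 653.3333, P* = 159.3333.
Marginal revenue: MR = 192 − 0.1Q. Set MR = MC: 192 − 0.1Q = 143 + 0.025Q → Q_m = 392.
Price P_m = 192 − 0.05·392 = 172.4; MC(Q_m) = 143 + 0.025·392 = 152.8.
Competitive Q* = 653.3333, so ΔQ = 261.3333; wedge = 172.4 − 152.8 = 19.6.
The triangle = ½ × 261.3333 × 19.6 = 2561.07.

2561.07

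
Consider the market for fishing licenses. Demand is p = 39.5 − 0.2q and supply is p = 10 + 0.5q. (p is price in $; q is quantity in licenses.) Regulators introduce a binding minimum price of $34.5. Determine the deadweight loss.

Competitive equilibrium: 39.5 − 0.2q = 10 + 0.5q → q* = 42.1429, p* = 31.0714.
At the floor p = 34.5, quantity demanded = (39.5 − 34.5)/0.2 = 25.
Sellers' marginal cost at q' = 25: 10 + 0.5·25 = 22.5.
Δq = 42.1429 − 25 = 17.1429; wedge = 34.5 − 22.5 = 12.
DWL = ½ × 17.1429 × 12 = $102.86.

$102.86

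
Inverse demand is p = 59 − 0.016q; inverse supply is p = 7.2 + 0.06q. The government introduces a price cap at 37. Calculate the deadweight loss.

Competitive equilibrium: 59 − 0.016q = 7.2 + 0.06q → q* = 681.57895, p* = 48.09474.
At the ceiling p = 37, quantity supplied = (37 − 7.2)/0.06 = 496.66667.
Willingness to pay at q' = 496.66667: 59 − 0.016·496.66667 = 51.05333.
Δq = 681.57895 − 496.66667 = 184.91228; wedge = 51.05333 − 37 = 14.05333.
Deadweight loss = ½ × 184.91228 × 14.05333 = 1299.32.

1299.32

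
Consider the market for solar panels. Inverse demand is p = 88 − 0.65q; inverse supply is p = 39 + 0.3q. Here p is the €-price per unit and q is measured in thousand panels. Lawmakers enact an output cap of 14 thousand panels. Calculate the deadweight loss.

€670.78 thousand

Competitive equilibrium: 88 − 0.65q = 39 + 0.3q → q* = 51.5789, p* = 54.4737.
At q = 14: demand price = 88 − 0.65·14 = 78.9; supply price = 39 + 0.3·14 = 43.2.
Δq = 51.5789 − 14 = 37.5789; wedge = 78.9 − 43.2 = 35.7.
Welfare loss = ½ × 37.5789 × 35.7 = €670.78 thousand.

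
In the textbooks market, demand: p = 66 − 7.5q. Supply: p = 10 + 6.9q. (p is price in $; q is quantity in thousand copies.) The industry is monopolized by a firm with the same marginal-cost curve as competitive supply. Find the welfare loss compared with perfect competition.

$12.77 thousand

Competitive equilibrium: 66 − 7.5q = 10 + 6.9q → q* = 3.8889, p* = 36.8333.
Marginal revenue: MR = 66 − 15q. Set MR = MC: 66 − 15q = 10 + 6.9q → q_m = 2.5571.
Price p_m = 66 − 7.5·2.5571 = 46.8218; MC(q_m) = 10 + 6.9·2.5571 = 27.644.
Competitive q* = 3.8889, so Δq = 1.3318; wedge = 46.8218 − 27.644 = 19.1778.
The triangle = ½ × 1.3318 × 19.1778 = $12.77 thousand.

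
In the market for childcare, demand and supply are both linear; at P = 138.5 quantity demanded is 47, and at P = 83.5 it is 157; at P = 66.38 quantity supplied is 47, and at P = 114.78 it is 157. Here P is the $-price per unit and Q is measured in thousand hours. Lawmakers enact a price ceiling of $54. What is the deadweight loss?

$5167.92 thousand

Demand slope = (83.5 − 138.5)/(157 − 47) = −0.5, so P = 162 − 0.5Q.
Supply slope = (114.78 − 66.38)/(157 − 47) = 0.44, so P = 45.7 + 0.44Q.
Competitive equilibrium: 162 − 0.5Q = 45.7 + 0.44Q → Q* = 123.7234, P* = 100.1383.
At the ceiling P = 54, quantity supplied = (54 − 45.7)/0.44 = 18.8636.
Willingness to pay at Q' = 18.8636: 162 − 0.5·18.8636 = 152.5682.
ΔQ = 123.7234 − 18.8636 = 104.8598; wedge = 152.5682 − 54 = 98.5682.
Deadweight loss = ½ × 104.8598 × 98.5682 = $5167.92 thousand.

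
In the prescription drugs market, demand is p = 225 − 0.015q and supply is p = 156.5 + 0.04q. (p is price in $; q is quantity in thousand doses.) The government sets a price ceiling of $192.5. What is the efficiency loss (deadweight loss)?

Competitive equilibrium: 225 − 0.015q = 156.5 + 0.04q → q* = 1245.4545, p* = 206.3182.
At the ceiling p = 192.5, quantity supplied = (192.5 − 156.5)/0.04 = 900.
Willingness to pay at q' = 900: 225 − 0.015·900 = 211.5.
Δq = 1245.4545 − 900 = 345.4545; wedge = 211.5 − 192.5 = 19.
The triangle = ½ × 345.4545 × 19 = $3281.82 thousand.

$3281.82 thousand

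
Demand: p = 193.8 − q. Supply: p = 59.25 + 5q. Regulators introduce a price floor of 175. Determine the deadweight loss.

39.42

Competitive equilibrium: 193.8 − q = 59.25 + 5q → q* = 22.425, p* = 171.375.
At the floor p = 175, quantity demanded = (193.8 − 175)/1 = 18.8.
Sellers' marginal cost at q' = 18.8: 59.25 + 5·18.8 = 153.25.
Δq = 22.425 − 18.8 = 3.625; wedge = 175 − 153.25 = 21.75.
Deadweight loss = ½ × 3.625 × 21.75 = 39.42.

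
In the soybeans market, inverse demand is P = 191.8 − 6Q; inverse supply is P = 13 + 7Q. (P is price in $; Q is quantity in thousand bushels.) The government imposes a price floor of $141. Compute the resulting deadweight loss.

Competitive equilibrium: 191.8 − 6Q = 13 + 7Q → Q* = 13.7538, P* = 109.2769.
At the floor P = 141, quantity demanded = (191.8 − 141)/6 = 8.4667.
Sellers' marginal cost at Q' = 8.4667: 13 + 7·8.4667 = 72.2669.
ΔQ = 13.7538 − 8.4667 = 5.2871; wedge = 141 − 72.2669 = 68.7331.
Welfare loss = ½ × 5.2871 × 68.7331 = $181.70 thousand.

$181.70 thousand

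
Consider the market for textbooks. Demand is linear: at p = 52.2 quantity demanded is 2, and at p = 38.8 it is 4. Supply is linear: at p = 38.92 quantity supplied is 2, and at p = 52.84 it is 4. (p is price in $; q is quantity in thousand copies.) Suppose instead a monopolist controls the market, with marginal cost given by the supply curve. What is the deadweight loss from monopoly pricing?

Demand slope = (38.8 − 52.2)/(4 − 2) = −6.7, so p = 65.6 − 6.7q.
Supply slope = (52.84 − 38.92)/(4 − 2) = 6.96, so p = 25 + 6.96q.
Competitive equilibrium: 65.6 − 6.7q = 25 + 6.96q → q* = 2.9722, p* = 45.6864.
Marginal revenue: MR = 65.6 − 13.4q. Set MR = MC: 65.6 − 13.4q = 25 + 6.96q → q_m = 1.9941.
Price p_m = 65.6 − 6.7·1.9941 = 52.2395; MC(q_m) = 25 + 6.96·1.9941 = 38.8789.
Competitive q* = 2.9722, so Δq = 0.9781; wedge = 52.2395 − 38.8789 = 13.3606.
Deadweight loss = ½ × 0.9781 × 13.3606 = $6.53 thousand.

$6.53 thousand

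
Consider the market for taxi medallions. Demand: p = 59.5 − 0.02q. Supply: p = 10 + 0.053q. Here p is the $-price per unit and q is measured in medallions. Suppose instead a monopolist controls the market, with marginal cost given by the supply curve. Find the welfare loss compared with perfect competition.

$776.16

Competitive equilibrium: 59.5 − 0.02q = 10 + 0.053q → q* = 678.0822, p* = 45.9384.
Marginal revenue: MR = 59.5 − 0.04q. Set MR = MC: 59.5 − 0.04q = 10 + 0.053q → q_m = 532.2581.
Price p_m = 59.5 − 0.02·532.2581 = 48.8548; MC(q_m) = 10 + 0.053·532.2581 = 38.2097.
Competitive q* = 678.0822, so Δq = 145.8241; wedge = 48.8548 − 38.2097 = 10.6451.
The triangle = ½ × 145.8241 × 10.6451 = $776.16.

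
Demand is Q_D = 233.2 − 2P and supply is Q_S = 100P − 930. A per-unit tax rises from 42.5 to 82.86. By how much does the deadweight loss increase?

4960.32

In inverse form: demand P = 116.6 − 0.5Q, supply P = 9.3 + 0.01Q.
Competitive equilibrium: 116.6 − 0.5Q = 9.3 + 0.01Q → Q* = 210.3922, P* = 11.4039.
For a per-unit tax t: ΔQ = t/0.51, so DWL = ½·t·(t/0.51) = t²/1.02.
At t = 42.5: DWL = 1770.833. At t = 82.86: DWL = 6731.156.
Increase = 6731.156 − 1770.833 = 4960.32.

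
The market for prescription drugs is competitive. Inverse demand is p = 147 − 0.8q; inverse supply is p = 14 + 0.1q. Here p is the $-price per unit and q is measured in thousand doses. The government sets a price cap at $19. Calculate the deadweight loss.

$4302.22 thousand

Competitive equilibrium: 147 − 0.8q = 14 + 0.1q → q* = 147.7778, p* = 28.7778.
At the ceiling p = 19, quantity supplied = (19 − 14)/0.1 = 50.
Willingness to pay at q' = 50: 147 − 0.8·50 = 107.
Δq = 147.7778 − 50 = 97.7778; wedge = 107 − 19 = 88.
The triangle = ½ × 97.7778 × 88 = $4302.22 thousand.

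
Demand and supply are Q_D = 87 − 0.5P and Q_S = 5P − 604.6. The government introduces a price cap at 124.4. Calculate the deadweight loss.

In inverse form: demand P = 174 − 2Q, supply P = 120.92 + 0.2Q.
Competitive equilibrium: 174 − 2Q = 120.92 + 0.2Q → Q* = 24.1273, P* = 125.7455.
At the ceiling P = 124.4, quantity supplied = (124.4 − 120.92)/0.2 = 17.4.
Willingness to pay at Q' = 17.4: 174 − 2·17.4 = 139.2.
ΔQ = 24.1273 − 17.4 = 6.7273; wedge = 139.2 − 124.4 = 14.8.
Deadweight loss = ½ × 6.7273 × 14.8 = 49.78.

49.78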